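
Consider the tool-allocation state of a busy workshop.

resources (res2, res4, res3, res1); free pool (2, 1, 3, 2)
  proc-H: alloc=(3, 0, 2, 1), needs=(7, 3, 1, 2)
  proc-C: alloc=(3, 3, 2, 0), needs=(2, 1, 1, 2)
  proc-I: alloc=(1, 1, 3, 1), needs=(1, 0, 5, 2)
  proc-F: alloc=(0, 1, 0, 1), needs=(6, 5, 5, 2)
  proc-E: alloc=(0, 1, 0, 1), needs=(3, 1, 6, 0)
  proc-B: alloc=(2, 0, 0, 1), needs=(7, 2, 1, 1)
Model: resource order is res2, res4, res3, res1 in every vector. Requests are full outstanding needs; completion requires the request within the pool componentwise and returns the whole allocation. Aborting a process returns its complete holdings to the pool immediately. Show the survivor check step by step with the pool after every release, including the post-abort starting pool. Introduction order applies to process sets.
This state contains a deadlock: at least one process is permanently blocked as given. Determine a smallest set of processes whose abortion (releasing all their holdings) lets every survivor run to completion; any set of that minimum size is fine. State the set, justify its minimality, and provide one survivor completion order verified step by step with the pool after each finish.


Minimum abort set: proc-H.
Key observation: the deadlocked proc-B becomes finishable only because proc-H released (3, 0, 2, 1); it completes at step 2 below.
Minimality: the empty abort set fails — the state is deadlocked as it stands.
The survivors complete as proc-C, proc-B, proc-E, proc-I, proc-F. Walking it through (starting from the post-abort pool):
  pool = (5, 1, 5, 3)
  proc-C: need (2, 1, 1, 2) fits (5, 1, 5, 3); releases (3, 3, 2, 0), pool now (8, 4, 7, 3)
  proc-B: need (7, 2, 1, 1) fits (8, 4, 7, 3); releases (2, 0, 0, 1), pool now (10, 4, 7, 4)
  proc-E: need (3, 1, 6, 0) fits (10, 4, 7, 4); releases (0, 1, 0, 1), pool now (10, 5, 7, 5)
  proc-I: need (1, 0, 5, 2) fits (10, 5, 7, 5); releases (1, 1, 3, 1), pool now (11, 6, 10, 6)
  proc-F: need (6, 5, 5, 2) fits (11, 6, 10, 6); releases (0, 1, 0, 1), pool now (11, 7, 10, 7)


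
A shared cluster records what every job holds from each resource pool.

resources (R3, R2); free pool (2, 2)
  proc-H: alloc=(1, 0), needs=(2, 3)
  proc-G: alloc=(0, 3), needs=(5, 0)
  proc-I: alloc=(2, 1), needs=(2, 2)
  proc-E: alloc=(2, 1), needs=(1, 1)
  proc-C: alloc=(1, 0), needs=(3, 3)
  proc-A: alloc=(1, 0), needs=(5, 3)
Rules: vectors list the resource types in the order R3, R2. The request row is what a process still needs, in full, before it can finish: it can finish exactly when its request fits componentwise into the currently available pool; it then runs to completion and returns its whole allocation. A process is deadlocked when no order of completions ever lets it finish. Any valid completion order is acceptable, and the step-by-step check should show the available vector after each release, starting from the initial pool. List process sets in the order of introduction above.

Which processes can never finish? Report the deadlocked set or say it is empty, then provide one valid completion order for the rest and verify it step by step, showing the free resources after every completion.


The deadlocked set is empty.
Key observation: starting with proc-I, each completion frees enough for the next — no one is permanently blocked.
One completion order for the rest: proc-I, proc-C, proc-E, proc-G, proc-H, proc-A. Step-by-step check:
  pool = (2, 2)
  run proc-I (needs (2, 2), free (2, 2)); after release of (2, 1) the pool is (4, 3)
  run proc-C (needs (3, 3), free (4, 3)); after release of (1, 0) the pool is (5, 3)
  run proc-E (needs (1, 1), free (5, 3)); after release of (2, 1) the pool is (7, 4)
  run proc-G (needs (5, 0), free (7, 4)); after release of (0, 3) the pool is (7, 7)
  run proc-H (needs (2, 3), free (7, 7)); after release of (1, 0) the pool is (8, 7)
  run proc-A (needs (5, 3), free (8, 7)); after release of (1, 0) the pool is (9, 7)


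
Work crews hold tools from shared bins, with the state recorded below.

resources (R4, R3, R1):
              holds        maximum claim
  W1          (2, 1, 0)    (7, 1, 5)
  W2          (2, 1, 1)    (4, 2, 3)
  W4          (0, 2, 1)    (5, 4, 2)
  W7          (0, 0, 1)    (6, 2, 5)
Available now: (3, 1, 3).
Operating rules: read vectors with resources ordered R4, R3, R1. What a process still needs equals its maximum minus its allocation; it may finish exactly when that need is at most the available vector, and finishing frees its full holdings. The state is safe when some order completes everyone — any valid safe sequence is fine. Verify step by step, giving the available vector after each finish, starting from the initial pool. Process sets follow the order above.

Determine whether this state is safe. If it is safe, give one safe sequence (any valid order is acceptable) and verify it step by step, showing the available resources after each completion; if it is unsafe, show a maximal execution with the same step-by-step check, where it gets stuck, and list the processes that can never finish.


SAFE. One safe sequence: W2, W4, W1, W7.
Key observation: the order's first zero-slack moment is W2 ((2, 1, 2) needed, (3, 1, 3) free — a requested resource with nothing to spare).
Check, step by step:
  pool = (3, 1, 3)
  run W2 (needs (2, 1, 2), free (3, 1, 3)); after release of (2, 1, 1) the pool is (5, 2, 4)
  run W4 (needs (5, 2, 1), free (5, 2, 4)); after release of (0, 2, 1) the pool is (5, 4, 5)
  run W1 (needs (5, 0, 5), free (5, 4, 5)); after release of (2, 1, 0) the pool is (7, 5, 5)
  run W7 (needs (6, 2, 4), free (7, 5, 5)); after release of (0, 0, 1) the pool is (7, 5, 6)


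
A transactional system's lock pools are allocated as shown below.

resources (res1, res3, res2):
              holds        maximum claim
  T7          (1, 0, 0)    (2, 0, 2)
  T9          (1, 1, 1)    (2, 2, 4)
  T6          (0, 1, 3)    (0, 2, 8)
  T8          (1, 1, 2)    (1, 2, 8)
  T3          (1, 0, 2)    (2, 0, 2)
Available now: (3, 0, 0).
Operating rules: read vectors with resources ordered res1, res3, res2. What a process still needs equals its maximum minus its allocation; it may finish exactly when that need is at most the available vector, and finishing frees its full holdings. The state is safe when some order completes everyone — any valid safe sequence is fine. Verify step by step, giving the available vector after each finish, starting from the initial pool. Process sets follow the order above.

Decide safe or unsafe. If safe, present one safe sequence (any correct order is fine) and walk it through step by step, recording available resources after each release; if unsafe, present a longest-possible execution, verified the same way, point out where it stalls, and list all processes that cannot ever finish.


UNSAFE.
Key observation: even finishing T3, T7 leaves just (5, 0, 2) free — too little res3 for any of the remaining processes.
A maximal execution: T3, T7 — then nothing else fits. Check, step by step:
  pool = (3, 0, 0)
  run T3 (needs (1, 0, 0), free (3, 0, 0)); after release of (1, 0, 2) the pool is (4, 0, 2)
  run T7 (needs (1, 0, 2), free (4, 0, 2)); after release of (1, 0, 0) the pool is (5, 0, 2)
  blocked: T9 wants (1, 1, 3), pool (5, 0, 2) — not enough res3 and res2
  blocked: T6 wants (0, 1, 5), pool (5, 0, 2) — not enough res3 and res2
  blocked: T8 wants (0, 1, 6), pool (5, 0, 2) — not enough res3 and res2
Processes that can never finish: T9, T6 and T8.


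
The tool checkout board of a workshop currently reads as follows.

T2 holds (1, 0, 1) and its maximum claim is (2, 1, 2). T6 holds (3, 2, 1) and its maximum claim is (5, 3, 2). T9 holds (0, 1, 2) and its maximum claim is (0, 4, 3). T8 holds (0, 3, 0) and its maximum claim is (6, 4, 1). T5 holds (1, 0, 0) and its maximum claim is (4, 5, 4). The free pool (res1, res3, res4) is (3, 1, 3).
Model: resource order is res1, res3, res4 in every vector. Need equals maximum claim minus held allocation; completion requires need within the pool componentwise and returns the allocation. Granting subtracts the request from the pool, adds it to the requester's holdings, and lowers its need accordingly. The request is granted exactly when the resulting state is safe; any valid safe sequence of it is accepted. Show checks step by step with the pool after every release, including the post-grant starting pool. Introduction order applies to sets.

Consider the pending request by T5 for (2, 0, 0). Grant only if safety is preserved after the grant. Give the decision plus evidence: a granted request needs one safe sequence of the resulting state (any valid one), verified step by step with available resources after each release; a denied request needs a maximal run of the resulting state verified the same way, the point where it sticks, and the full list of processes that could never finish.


DENY — the pretend-granted state is unsafe.
Key observation: after T2, T6, T9 the pool peaks at (5, 4, 7), and each blocked process is short somewhere: T8 on res1; T5 on res3.
Pretend the grant happened; the run T2, T6, T9 goes as far as possible. Walking it through:
  pool = (1, 1, 3)
  T2: need (1, 1, 1) fits (1, 1, 3); releases (1, 0, 1), pool now (2, 1, 4)
  T6: need (2, 1, 1) fits (2, 1, 4); releases (3, 2, 1), pool now (5, 3, 5)
  T9: need (0, 3, 1) fits (5, 3, 5); releases (0, 1, 2), pool now (5, 4, 7)
  T8 cannot run: need (6, 1, 1) vs free (5, 4, 7) (insufficient res1)
  T5 cannot run: need (1, 5, 4) vs free (5, 4, 7) (insufficient res3)
Processes that could never finish after the grant: T8 and T5.


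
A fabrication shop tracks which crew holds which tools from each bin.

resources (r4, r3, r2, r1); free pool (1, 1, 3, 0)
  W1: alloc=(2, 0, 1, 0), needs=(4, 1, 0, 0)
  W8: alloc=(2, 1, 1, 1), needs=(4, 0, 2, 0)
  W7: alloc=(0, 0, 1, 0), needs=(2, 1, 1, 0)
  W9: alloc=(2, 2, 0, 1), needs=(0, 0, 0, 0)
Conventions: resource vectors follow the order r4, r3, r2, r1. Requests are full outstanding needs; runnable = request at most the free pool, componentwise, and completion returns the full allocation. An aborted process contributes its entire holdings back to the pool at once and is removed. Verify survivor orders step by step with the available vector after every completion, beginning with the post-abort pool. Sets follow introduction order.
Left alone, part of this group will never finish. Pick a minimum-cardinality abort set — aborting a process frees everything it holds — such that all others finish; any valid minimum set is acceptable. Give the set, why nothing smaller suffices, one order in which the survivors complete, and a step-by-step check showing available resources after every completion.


Abort W1.
Key observation: the returned (2, 0, 1, 0) from W1 is what brings W8 — unrunnable before, under any order — into play at step 2.
Minimality: the empty abort set fails — the state is deadlocked as it stands.
The survivors complete as W9, W8, W7. Check, step by step (starting from the post-abort pool):
  pool = (3, 1, 4, 0)
  W9: need (0, 0, 0, 0) fits (3, 1, 4, 0); releases (2, 2, 0, 1), pool now (5, 3, 4, 1)
  W8: need (4, 0, 2, 0) fits (5, 3, 4, 1); releases (2, 1, 1, 1), pool now (7, 4, 5, 2)
  W7: need (2, 1, 1, 0) fits (7, 4, 5, 2); releases (0, 0, 1, 0), pool now (7, 4, 6, 2)


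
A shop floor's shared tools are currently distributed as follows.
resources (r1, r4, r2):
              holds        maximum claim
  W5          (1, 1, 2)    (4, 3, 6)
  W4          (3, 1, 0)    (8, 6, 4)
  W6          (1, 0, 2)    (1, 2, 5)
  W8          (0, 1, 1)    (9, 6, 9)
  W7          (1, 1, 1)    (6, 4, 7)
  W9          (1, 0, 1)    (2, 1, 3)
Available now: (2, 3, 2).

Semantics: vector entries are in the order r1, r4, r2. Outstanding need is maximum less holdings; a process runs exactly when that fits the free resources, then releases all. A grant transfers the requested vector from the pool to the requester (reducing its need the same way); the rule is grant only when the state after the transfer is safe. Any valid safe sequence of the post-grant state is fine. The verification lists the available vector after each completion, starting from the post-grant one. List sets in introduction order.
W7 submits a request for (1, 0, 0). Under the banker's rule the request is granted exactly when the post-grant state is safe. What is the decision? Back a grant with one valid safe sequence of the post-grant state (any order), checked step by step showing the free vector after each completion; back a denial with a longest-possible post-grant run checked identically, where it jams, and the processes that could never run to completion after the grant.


GRANT — the state after the grant stays safe, e.g. via W9, W6, W5, W7, W4, W8.
Key observation: the transfer keeps a workable pool ((1, 3, 2)); W9 starts the safe sequence.
Check on the post-grant state, step by step:
  pool = (1, 3, 2)
  W9: need (1, 1, 2) fits (1, 3, 2); releases (1, 0, 1), pool now (2, 3, 3)
  W6: need (0, 2, 3) fits (2, 3, 3); releases (1, 0, 2), pool now (3, 3, 5)
  W5: need (3, 2, 4) fits (3, 3, 5); releases (1, 1, 2), pool now (4, 4, 7)
  W7: need (4, 3, 6) fits (4, 4, 7); releases (2, 1, 1), pool now (6, 5, 8)
  W4: need (5, 5, 4) fits (6, 5, 8); releases (3, 1, 0), pool now (9, 6, 8)
  W8: need (9, 5, 8) fits (9, 6, 8); releases (0, 1, 1), pool now (9, 7, 9)


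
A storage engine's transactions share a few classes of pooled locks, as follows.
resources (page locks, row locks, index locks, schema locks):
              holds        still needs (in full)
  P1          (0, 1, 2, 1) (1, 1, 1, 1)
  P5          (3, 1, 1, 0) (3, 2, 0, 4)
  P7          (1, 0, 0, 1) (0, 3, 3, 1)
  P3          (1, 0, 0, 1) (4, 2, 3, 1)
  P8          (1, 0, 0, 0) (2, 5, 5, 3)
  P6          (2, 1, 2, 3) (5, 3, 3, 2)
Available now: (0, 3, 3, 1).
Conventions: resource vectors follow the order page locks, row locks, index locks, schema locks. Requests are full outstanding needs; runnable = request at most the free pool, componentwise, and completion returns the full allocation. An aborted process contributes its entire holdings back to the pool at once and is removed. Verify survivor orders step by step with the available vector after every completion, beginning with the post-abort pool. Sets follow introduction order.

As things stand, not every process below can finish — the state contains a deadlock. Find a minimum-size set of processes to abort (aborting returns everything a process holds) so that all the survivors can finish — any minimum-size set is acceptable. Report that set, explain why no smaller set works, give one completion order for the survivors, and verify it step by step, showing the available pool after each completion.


The answer: abort P6.
Key observation: no ordering could ever have run P5 before the abort of P6; with (2, 1, 2, 3) back in the pool it fits at step 2.
No smaller set exists: with zero aborts the deadlock remains.
One survivor order: P7, P5, P8, P1, P3. Walking it through (post-abort pool first):
  pool = (2, 4, 5, 4)
  P7: need (0, 3, 3, 1) fits (2, 4, 5, 4); releases (1, 0, 0, 1), pool now (3, 4, 5, 5)
  P5: need (3, 2, 0, 4) fits (3, 4, 5, 5); releases (3, 1, 1, 0), pool now (6, 5, 6, 5)
  P8: need (2, 5, 5, 3) fits (6, 5, 6, 5); releases (1, 0, 0, 0), pool now (7, 5, 6, 5)
  P1: need (1, 1, 1, 1) fits (7, 5, 6, 5); releases (0, 1, 2, 1), pool now (7, 6, 8, 6)
  P3: need (4, 2, 3, 1) fits (7, 6, 8, 6); releases (1, 0, 0, 1), pool now (8, 6, 8, 7)


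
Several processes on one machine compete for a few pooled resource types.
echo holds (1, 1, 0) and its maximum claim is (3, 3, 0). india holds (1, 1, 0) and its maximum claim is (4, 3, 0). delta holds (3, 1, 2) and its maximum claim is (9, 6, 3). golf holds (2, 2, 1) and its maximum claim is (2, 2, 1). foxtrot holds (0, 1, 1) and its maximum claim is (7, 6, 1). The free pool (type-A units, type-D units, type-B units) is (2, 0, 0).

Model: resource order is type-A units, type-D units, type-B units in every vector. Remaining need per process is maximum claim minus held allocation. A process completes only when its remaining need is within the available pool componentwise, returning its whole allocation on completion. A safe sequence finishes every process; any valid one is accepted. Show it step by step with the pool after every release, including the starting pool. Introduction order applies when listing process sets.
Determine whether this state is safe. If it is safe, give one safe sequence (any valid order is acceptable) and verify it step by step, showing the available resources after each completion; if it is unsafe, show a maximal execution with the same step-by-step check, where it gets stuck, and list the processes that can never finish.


UNSAFE — no complete ordering exists.
Key observation: even finishing golf, echo, india leaves just (6, 4, 1) free — too little type-D units for any of the remaining processes.
Going as far as possible: golf, echo, india; after that, nothing fits. Step-by-step check:
  pool = (2, 0, 0)
  golf: need (0, 0, 0) fits (2, 0, 0); releases (2, 2, 1), pool now (4, 2, 1)
  echo: need (2, 2, 0) fits (4, 2, 1); releases (1, 1, 0), pool now (5, 3, 1)
  india: need (3, 2, 0) fits (5, 3, 1); releases (1, 1, 0), pool now (6, 4, 1)
  delta cannot run: need (6, 5, 1) vs free (6, 4, 1) (insufficient type-D units)
  foxtrot cannot run: need (7, 5, 0) vs free (6, 4, 1) (insufficient type-A units and type-D units)
Processes that can never finish: delta and foxtrot.


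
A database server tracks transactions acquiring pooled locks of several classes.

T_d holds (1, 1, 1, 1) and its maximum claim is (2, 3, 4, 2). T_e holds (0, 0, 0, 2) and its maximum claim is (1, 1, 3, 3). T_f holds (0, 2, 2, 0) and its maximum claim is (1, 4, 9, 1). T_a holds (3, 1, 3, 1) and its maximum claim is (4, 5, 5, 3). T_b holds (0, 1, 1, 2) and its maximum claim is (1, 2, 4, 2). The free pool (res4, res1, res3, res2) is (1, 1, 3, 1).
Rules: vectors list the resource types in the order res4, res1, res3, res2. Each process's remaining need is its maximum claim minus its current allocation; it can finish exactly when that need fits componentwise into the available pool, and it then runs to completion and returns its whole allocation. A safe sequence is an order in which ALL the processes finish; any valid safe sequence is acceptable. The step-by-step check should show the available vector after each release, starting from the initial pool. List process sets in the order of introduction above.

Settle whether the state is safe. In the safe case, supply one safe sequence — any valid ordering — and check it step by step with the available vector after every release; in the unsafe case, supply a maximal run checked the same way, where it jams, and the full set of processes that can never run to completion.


The state is UNSAFE.
Key observation: after T_b, T_d, T_e the pool peaks at (2, 3, 5, 6), and each blocked process is short somewhere: T_f on res3; T_a on res1.
Going as far as possible: T_b, T_d, T_e; after that, nothing fits. Walking it through:
  pool = (1, 1, 3, 1)
  run T_b (needs (1, 1, 3, 0), free (1, 1, 3, 1)); after release of (0, 1, 1, 2) the pool is (1, 2, 4, 3)
  run T_d (needs (1, 2, 3, 1), free (1, 2, 4, 3)); after release of (1, 1, 1, 1) the pool is (2, 3, 5, 4)
  run T_e (needs (1, 1, 3, 1), free (2, 3, 5, 4)); after release of (0, 0, 0, 2) the pool is (2, 3, 5, 6)
  T_f cannot run: need (1, 2, 7, 1) vs free (2, 3, 5, 6) (insufficient res3)
  T_a cannot run: need (1, 4, 2, 2) vs free (2, 3, 5, 6) (insufficient res1)
Permanently blocked: T_f and T_a.


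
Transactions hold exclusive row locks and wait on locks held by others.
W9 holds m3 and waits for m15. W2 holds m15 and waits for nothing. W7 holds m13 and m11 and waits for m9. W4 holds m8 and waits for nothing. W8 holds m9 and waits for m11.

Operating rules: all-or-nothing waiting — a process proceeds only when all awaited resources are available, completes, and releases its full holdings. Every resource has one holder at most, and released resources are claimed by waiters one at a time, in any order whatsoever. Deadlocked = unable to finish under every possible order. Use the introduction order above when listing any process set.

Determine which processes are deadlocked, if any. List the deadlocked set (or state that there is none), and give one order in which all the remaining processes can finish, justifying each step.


Deadlocked set: W7 and W8.
Key observation: W7 -> W8 -> W7 is a circular wait — nothing in it can go first; no other process is dragged down with it.
One completion order for the rest: W2, W9, W4.
Verifying each step:
  W2: no waits; runs immediately, freeing m15
  run W9 (all its waits — m15 — are resolved); releases m3
  W4: no waits; runs immediately, freeing m8


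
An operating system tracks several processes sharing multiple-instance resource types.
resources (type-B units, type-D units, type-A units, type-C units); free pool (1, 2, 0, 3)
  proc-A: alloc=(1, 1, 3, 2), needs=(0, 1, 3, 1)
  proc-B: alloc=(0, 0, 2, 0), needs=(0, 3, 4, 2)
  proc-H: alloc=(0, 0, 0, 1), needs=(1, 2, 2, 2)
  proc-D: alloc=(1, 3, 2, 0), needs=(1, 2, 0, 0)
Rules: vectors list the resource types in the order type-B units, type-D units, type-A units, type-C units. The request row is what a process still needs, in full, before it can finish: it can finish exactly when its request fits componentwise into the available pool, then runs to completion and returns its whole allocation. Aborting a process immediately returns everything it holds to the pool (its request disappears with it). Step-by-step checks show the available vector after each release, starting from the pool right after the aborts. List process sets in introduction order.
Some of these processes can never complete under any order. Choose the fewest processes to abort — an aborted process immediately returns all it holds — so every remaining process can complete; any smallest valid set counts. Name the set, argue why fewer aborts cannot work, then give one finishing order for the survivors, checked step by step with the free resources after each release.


The answer: abort proc-B.
Key observation: no ordering could ever have run proc-A before the abort of proc-B; with (0, 0, 2, 0) back in the pool it fits at step 3.
Why nothing smaller works: aborting no one leaves the state deadlocked as given.
Survivors finish in the order: proc-H, proc-D, proc-A. Verifying each step (pool after the aborts first):
  pool = (1, 2, 2, 3)
  run proc-H (needs (1, 2, 2, 2), free (1, 2, 2, 3)); after release of (0, 0, 0, 1) the pool is (1, 2, 2, 4)
  run proc-D (needs (1, 2, 0, 0), free (1, 2, 2, 4)); after release of (1, 3, 2, 0) the pool is (2, 5, 4, 4)
  run proc-A (needs (0, 1, 3, 1), free (2, 5, 4, 4)); after release of (1, 1, 3, 2) the pool is (3, 6, 7, 6)


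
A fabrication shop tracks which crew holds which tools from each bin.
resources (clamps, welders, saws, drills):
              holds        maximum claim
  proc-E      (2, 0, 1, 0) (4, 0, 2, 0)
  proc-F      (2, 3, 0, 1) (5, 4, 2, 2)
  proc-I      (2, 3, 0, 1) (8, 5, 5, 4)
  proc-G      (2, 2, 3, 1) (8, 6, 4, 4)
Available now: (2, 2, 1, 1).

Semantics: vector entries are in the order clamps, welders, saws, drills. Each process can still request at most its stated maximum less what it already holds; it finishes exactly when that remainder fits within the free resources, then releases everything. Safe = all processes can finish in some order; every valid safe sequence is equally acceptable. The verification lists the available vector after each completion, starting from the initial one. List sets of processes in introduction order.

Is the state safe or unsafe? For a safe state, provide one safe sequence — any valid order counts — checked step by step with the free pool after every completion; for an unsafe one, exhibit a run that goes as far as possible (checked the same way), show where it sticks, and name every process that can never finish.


UNSAFE.
Key observation: no order helps: past proc-E, proc-F, the free pool tops out at (6, 5, 2, 2), below what each blocked process needs in drills.
A maximal execution: proc-E, proc-F — then nothing else fits. Walking it through:
  pool = (2, 2, 1, 1)
  run proc-E (needs (2, 0, 1, 0), free (2, 2, 1, 1)); after release of (2, 0, 1, 0) the pool is (4, 2, 2, 1)
  run proc-F (needs (3, 1, 2, 1), free (4, 2, 2, 1)); after release of (2, 3, 0, 1) the pool is (6, 5, 2, 2)
  blocked: proc-I wants (6, 2, 5, 3), pool (6, 5, 2, 2) — not enough saws and drills
  blocked: proc-G wants (6, 4, 1, 3), pool (6, 5, 2, 2) — not enough drills
Permanently blocked: proc-I and proc-G.


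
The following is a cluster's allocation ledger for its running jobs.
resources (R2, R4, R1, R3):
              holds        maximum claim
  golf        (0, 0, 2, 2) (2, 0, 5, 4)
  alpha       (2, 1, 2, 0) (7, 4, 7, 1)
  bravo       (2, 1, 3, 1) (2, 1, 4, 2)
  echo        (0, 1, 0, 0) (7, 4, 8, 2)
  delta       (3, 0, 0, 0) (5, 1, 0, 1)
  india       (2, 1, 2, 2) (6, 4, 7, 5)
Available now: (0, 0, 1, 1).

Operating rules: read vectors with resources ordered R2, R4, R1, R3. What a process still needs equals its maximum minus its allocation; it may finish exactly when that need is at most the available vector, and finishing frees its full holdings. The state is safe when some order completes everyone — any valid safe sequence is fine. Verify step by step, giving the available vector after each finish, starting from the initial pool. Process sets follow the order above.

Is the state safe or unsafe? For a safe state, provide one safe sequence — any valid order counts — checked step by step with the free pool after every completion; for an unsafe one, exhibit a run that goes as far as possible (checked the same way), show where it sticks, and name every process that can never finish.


UNSAFE — no complete ordering exists.
Key observation: even finishing bravo, golf, delta leaves just (5, 1, 6, 4) free — too little R4 for any of the remaining processes.
Going as far as possible: bravo, golf, delta; after that, nothing fits. Check, step by step:
  pool = (0, 0, 1, 1)
  bravo needs (0, 0, 1, 1) <= (0, 0, 1, 1) -> finishes; pool += (2, 1, 3, 1) = (2, 1, 4, 2)
  golf needs (2, 0, 3, 2) <= (2, 1, 4, 2) -> finishes; pool += (0, 0, 2, 2) = (2, 1, 6, 4)
  delta needs (2, 1, 0, 1) <= (2, 1, 6, 4) -> finishes; pool += (3, 0, 0, 0) = (5, 1, 6, 4)
  blocked: alpha wants (5, 3, 5, 1), pool (5, 1, 6, 4) — not enough R4
  blocked: echo wants (7, 3, 8, 2), pool (5, 1, 6, 4) — not enough R2, R4 and R1
  blocked: india wants (4, 3, 5, 3), pool (5, 1, 6, 4) — not enough R4
Processes that can never finish: alpha, echo and india.


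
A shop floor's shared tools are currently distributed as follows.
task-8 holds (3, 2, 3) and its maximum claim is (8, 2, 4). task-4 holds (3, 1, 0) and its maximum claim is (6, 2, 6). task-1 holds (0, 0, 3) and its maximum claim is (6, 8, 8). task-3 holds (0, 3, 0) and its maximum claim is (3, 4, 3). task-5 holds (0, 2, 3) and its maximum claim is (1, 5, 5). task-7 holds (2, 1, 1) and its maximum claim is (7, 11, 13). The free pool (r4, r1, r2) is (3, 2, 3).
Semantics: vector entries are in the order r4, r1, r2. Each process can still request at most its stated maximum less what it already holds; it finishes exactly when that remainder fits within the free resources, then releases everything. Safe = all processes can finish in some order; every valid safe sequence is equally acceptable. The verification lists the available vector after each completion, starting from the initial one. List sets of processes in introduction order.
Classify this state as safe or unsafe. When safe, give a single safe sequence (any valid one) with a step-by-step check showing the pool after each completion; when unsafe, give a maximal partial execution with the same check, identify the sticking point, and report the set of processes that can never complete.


SAFE — a valid safe sequence is task-3, task-5, task-4, task-8, task-1, task-7.
Key observation: task-3 is the earliest step where a requested resource binds exactly: need (3, 1, 3), pool (3, 2, 3) at its turn.
Check, step by step:
  pool = (3, 2, 3)
  run task-3 (needs (3, 1, 3), free (3, 2, 3)); after release of (0, 3, 0) the pool is (3, 5, 3)
  run task-5 (needs (1, 3, 2), free (3, 5, 3)); after release of (0, 2, 3) the pool is (3, 7, 6)
  run task-4 (needs (3, 1, 6), free (3, 7, 6)); after release of (3, 1, 0) the pool is (6, 8, 6)
  run task-8 (needs (5, 0, 1), free (6, 8, 6)); after release of (3, 2, 3) the pool is (9, 10, 9)
  run task-1 (needs (6, 8, 5), free (9, 10, 9)); after release of (0, 0, 3) the pool is (9, 10, 12)
  run task-7 (needs (5, 10, 12), free (9, 10, 12)); after release of (2, 1, 1) the pool is (11, 11, 13)


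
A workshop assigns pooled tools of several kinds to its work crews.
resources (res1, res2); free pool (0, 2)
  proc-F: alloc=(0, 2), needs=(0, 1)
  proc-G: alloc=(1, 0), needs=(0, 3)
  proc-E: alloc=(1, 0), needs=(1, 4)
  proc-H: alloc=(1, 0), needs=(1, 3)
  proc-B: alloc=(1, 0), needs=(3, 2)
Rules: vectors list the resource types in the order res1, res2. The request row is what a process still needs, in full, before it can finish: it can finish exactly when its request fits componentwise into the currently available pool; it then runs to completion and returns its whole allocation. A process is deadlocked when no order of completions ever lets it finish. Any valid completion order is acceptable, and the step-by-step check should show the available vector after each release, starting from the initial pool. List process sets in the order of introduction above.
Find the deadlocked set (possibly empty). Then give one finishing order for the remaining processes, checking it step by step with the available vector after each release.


The deadlocked set is empty.
Key observation: proc-F leads a chain of completions in which each release enables another process.
One completion order for the rest: proc-F, proc-G, proc-E, proc-H, proc-B. Walking it through:
  pool = (0, 2)
  proc-F: need (0, 1) fits (0, 2); releases (0, 2), pool now (0, 4)
  proc-G: need (0, 3) fits (0, 4); releases (1, 0), pool now (1, 4)
  proc-E: need (1, 4) fits (1, 4); releases (1, 0), pool now (2, 4)
  proc-H: need (1, 3) fits (2, 4); releases (1, 0), pool now (3, 4)
  proc-B: need (3, 2) fits (3, 4); releases (1, 0), pool now (4, 4)


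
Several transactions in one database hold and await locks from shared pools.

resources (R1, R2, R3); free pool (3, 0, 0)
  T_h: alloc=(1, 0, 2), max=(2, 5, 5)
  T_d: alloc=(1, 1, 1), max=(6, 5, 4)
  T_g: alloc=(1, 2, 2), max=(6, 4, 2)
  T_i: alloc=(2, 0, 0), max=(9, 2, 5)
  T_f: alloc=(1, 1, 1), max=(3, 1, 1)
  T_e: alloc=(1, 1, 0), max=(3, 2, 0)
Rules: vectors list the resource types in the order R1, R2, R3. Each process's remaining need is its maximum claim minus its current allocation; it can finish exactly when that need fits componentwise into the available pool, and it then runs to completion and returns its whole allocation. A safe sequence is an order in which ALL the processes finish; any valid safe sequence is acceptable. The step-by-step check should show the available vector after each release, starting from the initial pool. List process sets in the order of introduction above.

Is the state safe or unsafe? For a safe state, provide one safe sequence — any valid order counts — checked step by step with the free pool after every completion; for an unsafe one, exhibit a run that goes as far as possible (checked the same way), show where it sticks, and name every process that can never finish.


The state is SAFE; one workable sequence: T_f, T_e, T_g, T_d, T_h, T_i.
Key observation: T_e is the earliest step where a requested resource binds exactly: need (2, 1, 0), pool (4, 1, 1) at its turn.
Check, step by step:
  pool = (3, 0, 0)
  T_f needs (2, 0, 0) <= (3, 0, 0) -> finishes; pool += (1, 1, 1) = (4, 1, 1)
  T_e needs (2, 1, 0) <= (4, 1, 1) -> finishes; pool += (1, 1, 0) = (5, 2, 1)
  T_g needs (5, 2, 0) <= (5, 2, 1) -> finishes; pool += (1, 2, 2) = (6, 4, 3)
  T_d needs (5, 4, 3) <= (6, 4, 3) -> finishes; pool += (1, 1, 1) = (7, 5, 4)
  T_h needs (1, 5, 3) <= (7, 5, 4) -> finishes; pool += (1, 0, 2) = (8, 5, 6)
  T_i needs (7, 2, 5) <= (8, 5, 6) -> finishes; pool += (2, 0, 0) = (10, 5, 6)


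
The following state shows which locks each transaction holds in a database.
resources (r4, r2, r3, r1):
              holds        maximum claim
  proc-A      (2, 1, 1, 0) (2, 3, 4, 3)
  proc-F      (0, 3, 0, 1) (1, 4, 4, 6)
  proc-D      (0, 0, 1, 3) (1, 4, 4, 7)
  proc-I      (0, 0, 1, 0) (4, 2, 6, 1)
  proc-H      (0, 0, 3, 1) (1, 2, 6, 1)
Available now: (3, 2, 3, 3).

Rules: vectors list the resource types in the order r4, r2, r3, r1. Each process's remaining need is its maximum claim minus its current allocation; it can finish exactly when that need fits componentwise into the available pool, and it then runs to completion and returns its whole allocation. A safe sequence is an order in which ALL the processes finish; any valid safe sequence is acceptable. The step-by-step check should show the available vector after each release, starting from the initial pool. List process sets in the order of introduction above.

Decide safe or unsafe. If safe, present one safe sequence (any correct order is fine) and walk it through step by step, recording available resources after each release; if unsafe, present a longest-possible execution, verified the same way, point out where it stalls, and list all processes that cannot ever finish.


UNSAFE.
Key observation: after proc-H, proc-A, proc-I the pool peaks at (5, 3, 8, 4), and each blocked process is short somewhere: proc-F on r1; proc-D on r2.
Going as far as possible: proc-H, proc-A, proc-I; after that, nothing fits. Walking it through:
  pool = (3, 2, 3, 3)
  run proc-H (needs (1, 2, 3, 0), free (3, 2, 3, 3)); after release of (0, 0, 3, 1) the pool is (3, 2, 6, 4)
  run proc-A (needs (0, 2, 3, 3), free (3, 2, 6, 4)); after release of (2, 1, 1, 0) the pool is (5, 3, 7, 4)
  run proc-I (needs (4, 2, 5, 1), free (5, 3, 7, 4)); after release of (0, 0, 1, 0) the pool is (5, 3, 8, 4)
  proc-F still needs (1, 1, 4, 5) but only (5, 3, 8, 4) is free — short on r1
  proc-D still needs (1, 4, 3, 4) but only (5, 3, 8, 4) is free — short on r2
Permanently blocked: proc-F and proc-D.


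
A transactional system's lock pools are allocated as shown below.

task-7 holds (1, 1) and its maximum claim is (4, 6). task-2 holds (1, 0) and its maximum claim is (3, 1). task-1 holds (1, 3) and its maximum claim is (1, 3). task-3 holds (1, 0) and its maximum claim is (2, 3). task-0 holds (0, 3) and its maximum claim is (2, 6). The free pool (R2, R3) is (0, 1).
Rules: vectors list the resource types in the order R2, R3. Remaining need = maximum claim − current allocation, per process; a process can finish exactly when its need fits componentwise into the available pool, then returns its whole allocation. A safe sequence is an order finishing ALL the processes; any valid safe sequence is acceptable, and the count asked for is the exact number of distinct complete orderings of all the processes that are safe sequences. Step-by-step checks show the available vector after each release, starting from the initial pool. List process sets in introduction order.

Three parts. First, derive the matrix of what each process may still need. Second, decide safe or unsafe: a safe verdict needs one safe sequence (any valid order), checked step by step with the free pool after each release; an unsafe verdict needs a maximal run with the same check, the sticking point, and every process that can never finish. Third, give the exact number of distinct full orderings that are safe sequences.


(1) Outstanding need per process (order R2, R3):
  task-7: (3, 5)
  task-2: (2, 1)
  task-1: (0, 0)
  task-3: (1, 3)
  task-0: (2, 3)
(2) The state is SAFE; one workable sequence: task-1, task-3, task-2, task-0, task-7.
Key observation: task-3 is the earliest step where a requested resource binds exactly: need (1, 3), pool (1, 4) at its turn.
Step-by-step check:
  pool = (0, 1)
  task-1: need (0, 0) fits (0, 1); releases (1, 3), pool now (1, 4)
  task-3: need (1, 3) fits (1, 4); releases (1, 0), pool now (2, 4)
  task-2: need (2, 1) fits (2, 4); releases (1, 0), pool now (3, 4)
  task-0: need (2, 3) fits (3, 4); releases (0, 3), pool now (3, 7)
  task-7: need (3, 5) fits (3, 7); releases (1, 1), pool now (4, 8)
(3) Exactly 2 of the possible complete orderings are safe sequences.


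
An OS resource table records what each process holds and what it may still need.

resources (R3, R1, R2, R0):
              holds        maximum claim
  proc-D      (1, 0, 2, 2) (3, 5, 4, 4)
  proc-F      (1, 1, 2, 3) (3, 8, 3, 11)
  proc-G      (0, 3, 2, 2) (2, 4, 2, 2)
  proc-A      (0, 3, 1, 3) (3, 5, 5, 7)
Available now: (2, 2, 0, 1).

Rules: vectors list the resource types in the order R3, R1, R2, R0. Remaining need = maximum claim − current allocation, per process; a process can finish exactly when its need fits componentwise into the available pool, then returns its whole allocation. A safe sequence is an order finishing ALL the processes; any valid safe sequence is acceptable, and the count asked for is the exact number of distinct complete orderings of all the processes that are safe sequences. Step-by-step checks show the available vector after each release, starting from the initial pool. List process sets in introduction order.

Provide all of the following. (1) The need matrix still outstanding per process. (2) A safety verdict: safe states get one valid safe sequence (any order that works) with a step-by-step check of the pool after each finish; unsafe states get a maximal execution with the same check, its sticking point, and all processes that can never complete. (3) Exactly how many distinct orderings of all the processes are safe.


(1) Outstanding need per process (order R3, R1, R2, R0):
  proc-D: (2, 5, 2, 2)
  proc-F: (2, 7, 1, 8)
  proc-G: (2, 1, 0, 0)
  proc-A: (3, 2, 4, 4)
(2) SAFE. One safe sequence: proc-G, proc-D, proc-A, proc-F.
Key observation: proc-G marks the first exact bind of the order: its need (2, 1, 0, 0) fits the free (2, 2, 0, 1) with zero slack on a requested resource.
Verifying each step:
  pool = (2, 2, 0, 1)
  proc-G: need (2, 1, 0, 0) fits (2, 2, 0, 1); releases (0, 3, 2, 2), pool now (2, 5, 2, 3)
  proc-D: need (2, 5, 2, 2) fits (2, 5, 2, 3); releases (1, 0, 2, 2), pool now (3, 5, 4, 5)
  proc-A: need (3, 2, 4, 4) fits (3, 5, 4, 5); releases (0, 3, 1, 3), pool now (3, 8, 5, 8)
  proc-F: need (2, 7, 1, 8) fits (3, 8, 5, 8); releases (1, 1, 2, 3), pool now (4, 9, 7, 11)
(3) The exact count: 1 of the possible complete orderings is a safe sequence.


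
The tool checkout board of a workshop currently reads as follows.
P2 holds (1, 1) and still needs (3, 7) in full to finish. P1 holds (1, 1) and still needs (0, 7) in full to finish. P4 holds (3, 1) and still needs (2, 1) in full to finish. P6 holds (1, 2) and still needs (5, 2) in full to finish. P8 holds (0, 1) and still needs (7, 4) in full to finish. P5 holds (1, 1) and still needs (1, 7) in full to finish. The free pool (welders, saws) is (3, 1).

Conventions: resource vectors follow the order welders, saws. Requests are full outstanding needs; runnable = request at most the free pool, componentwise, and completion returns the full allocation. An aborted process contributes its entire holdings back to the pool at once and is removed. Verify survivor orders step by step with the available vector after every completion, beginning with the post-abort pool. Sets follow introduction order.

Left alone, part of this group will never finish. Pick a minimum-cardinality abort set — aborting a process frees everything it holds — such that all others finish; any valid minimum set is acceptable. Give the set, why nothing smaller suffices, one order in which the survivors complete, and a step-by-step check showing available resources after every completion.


The answer: abort P2 and P1.
Key observation: P5 could never have finished before the abort; with (2, 2) returned by P2 and P1, it fits at step 4.
Why nothing smaller works — every single abort fails: P2 alone leaves P1 blocked (short on saws); P1 alone leaves P2 blocked (short on saws); P4 alone leaves P2 blocked (short on saws); P6 alone leaves P2 blocked (short on saws); P8 alone leaves P2 blocked (short on saws); P5 alone leaves P2 blocked (short on saws).
The survivors complete as P4, P6, P8, P5. Step-by-step check (starting from the post-abort pool):
  pool = (5, 3)
  run P4 (needs (2, 1), free (5, 3)); after release of (3, 1) the pool is (8, 4)
  run P6 (needs (5, 2), free (8, 4)); after release of (1, 2) the pool is (9, 6)
  run P8 (needs (7, 4), free (9, 6)); after release of (0, 1) the pool is (9, 7)
  run P5 (needs (1, 7), free (9, 7)); after release of (1, 1) the pool is (10, 8)
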